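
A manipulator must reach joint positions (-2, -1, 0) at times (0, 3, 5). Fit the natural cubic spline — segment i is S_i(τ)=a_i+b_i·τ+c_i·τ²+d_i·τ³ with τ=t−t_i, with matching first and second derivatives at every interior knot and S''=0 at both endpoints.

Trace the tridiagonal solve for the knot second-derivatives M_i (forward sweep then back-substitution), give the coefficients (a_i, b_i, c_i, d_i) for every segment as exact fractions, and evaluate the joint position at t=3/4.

  seg 0: a=-2 b=17/60 c=0 d=1/180
  seg 1: a=-1 b=13/30 c=1/20 d=-1/120
S(3/4) = -457/256

Δ: Δ0=1/3, Δ1=1/2
row 1: diag=10, rhs=1; c'=1/5, d'=1/10
back: M1=1/10
M: M0=0, M1=1/10, M2=0
seg 0: a=-2, c=M0/2=0, d=(M1−M0)/(6·3)=1/180, b=Δ0−h0·(2M0+M1)/6=17/60
seg 1: a=-1, c=M1/2=1/20, d=(M2−M1)/(6·2)=-1/120, b=Δ1−h1·(2M1+M2)/6=13/30
t_q=3/4 → seg 0, τ=3/4; S=-2+17/60·τ+0·τ²+1/180·τ³=-457/256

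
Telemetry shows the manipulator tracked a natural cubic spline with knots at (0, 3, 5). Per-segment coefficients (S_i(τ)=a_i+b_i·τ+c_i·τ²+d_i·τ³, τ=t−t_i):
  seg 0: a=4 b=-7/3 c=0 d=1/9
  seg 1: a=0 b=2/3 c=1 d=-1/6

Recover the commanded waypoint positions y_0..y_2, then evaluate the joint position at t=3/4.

y_0 = S_0(0) = a_0 = 4
y_1 = S_1(0) = a_1 = 0
y_2 = S_1(2) = 4
t_q=3/4 is in segment 0 (τ=3/4); S_0(τ)=147/64

y_0=4 y_1=0 y_2=4
S(3/4) = 147/64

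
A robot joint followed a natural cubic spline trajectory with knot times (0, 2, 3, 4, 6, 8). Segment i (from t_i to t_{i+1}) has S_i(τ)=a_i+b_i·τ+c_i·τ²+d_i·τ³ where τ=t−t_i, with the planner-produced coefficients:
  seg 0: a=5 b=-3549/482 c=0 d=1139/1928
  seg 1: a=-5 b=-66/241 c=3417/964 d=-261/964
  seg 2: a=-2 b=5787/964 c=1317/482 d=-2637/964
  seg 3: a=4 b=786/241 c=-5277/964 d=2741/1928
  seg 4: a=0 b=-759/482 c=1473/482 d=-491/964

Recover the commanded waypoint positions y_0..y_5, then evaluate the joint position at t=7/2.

y_0 = S_0(0) = a_0 = 5
y_1 = S_1(0) = a_1 = -5
y_2 = S_2(0) = a_2 = -2
y_3 = S_3(0) = a_3 = 4
y_4 = S_4(0) = a_4 = 0
y_5 = S_4(2) = 5
t_q=7/2 is in segment 2 (τ=1/2); S_2(τ)=10355/7712

y_0=5 y_1=-5 y_2=-2 y_3=4 y_4=0 y_5=5
S(7/2) = 10355/7712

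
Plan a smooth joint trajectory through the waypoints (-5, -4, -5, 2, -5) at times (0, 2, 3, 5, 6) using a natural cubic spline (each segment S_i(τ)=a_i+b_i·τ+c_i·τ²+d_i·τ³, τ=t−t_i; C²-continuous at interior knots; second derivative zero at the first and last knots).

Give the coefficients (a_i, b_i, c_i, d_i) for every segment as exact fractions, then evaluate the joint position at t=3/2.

  seg 0: a=-5 b=95/62 c=0 d=-8/31
  seg 1: a=-4 b=-97/62 c=-48/31 d=131/62
  seg 2: a=-5 b=52/31 c=297/62 d=-481/248
  seg 3: a=2 b=-151/62 c=-849/124 d=283/124
S(3/2) = -443/124

Δ: Δ0=1/2, Δ1=-1, Δ2=7/2, Δ3=-7
row 1: diag=6, rhs=-9; c'=1/6, d'=-3/2
row 2: denom=6−1·1/6=35/6; d'=(27−1·-3/2)/(35/6)=171/35
row 3: denom=6−2·12/35=186/35; d'=(-63−2·171/35)/(186/35)=-849/62
back: M3=-849/62
back: M2=171/35−12/35·-849/62=297/31
back: M1=-3/2−1/6·297/31=-96/31
M: M0=0, M1=-96/31, M2=297/31, M3=-849/62, M4=0
seg 0: a=-5, c=M0/2=0, d=(M1−M0)/(6·2)=-8/31, b=Δ0−h0·(2M0+M1)/6=95/62
seg 1: a=-4, c=M1/2=-48/31, d=(M2−M1)/(6·1)=131/62, b=Δ1−h1·(2M1+M2)/6=-97/62
seg 2: a=-5, c=M2/2=297/62, d=(M3−M2)/(6·2)=-481/248, b=Δ2−h2·(2M2+M3)/6=52/31
seg 3: a=2, c=M3/2=-849/124, d=(M4−M3)/(6·1)=283/124, b=Δ3−h3·(2M3+M4)/6=-151/62
t_q=3/2 → seg 0, τ=3/2; S=-5+95/62·τ+0·τ²+-8/31·τ³=-443/124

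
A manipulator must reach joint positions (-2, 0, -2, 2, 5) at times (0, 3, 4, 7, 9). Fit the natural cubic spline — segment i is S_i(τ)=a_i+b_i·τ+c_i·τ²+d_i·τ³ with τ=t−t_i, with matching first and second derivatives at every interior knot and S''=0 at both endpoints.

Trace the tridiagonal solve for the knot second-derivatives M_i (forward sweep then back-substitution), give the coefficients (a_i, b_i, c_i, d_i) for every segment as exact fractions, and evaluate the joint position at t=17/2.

  seg 0: a=-2 b=67/36 c=0 d=-43/324
  seg 1: a=0 b=-31/18 c=-43/36 d=11/12
  seg 2: a=-2 b=-49/36 c=14/9 d=-71/324
  seg 3: a=2 b=37/18 c=-5/12 d=5/72
S(17/2) = 841/192

Δ: Δ0=2/3, Δ1=-2, Δ2=4/3, Δ3=3/2
row 1: diag=8, rhs=-16; c'=1/8, d'=-2
row 2: denom=8−1·1/8=63/8; d'=(20−1·-2)/(63/8)=176/63
row 3: denom=10−3·8/21=62/7; d'=(1−3·176/63)/(62/7)=-5/6
back: M3=-5/6
back: M2=176/63−8/21·-5/6=28/9
back: M1=-2−1/8·28/9=-43/18
M: M0=0, M1=-43/18, M2=28/9, M3=-5/6, M4=0
seg 0: a=-2, c=M0/2=0, d=(M1−M0)/(6·3)=-43/324, b=Δ0−h0·(2M0+M1)/6=67/36
seg 1: a=0, c=M1/2=-43/36, d=(M2−M1)/(6·1)=11/12, b=Δ1−h1·(2M1+M2)/6=-31/18
seg 2: a=-2, c=M2/2=14/9, d=(M3−M2)/(6·3)=-71/324, b=Δ2−h2·(2M2+M3)/6=-49/36
seg 3: a=2, c=M3/2=-5/12, d=(M4−M3)/(6·2)=5/72, b=Δ3−h3·(2M3+M4)/6=37/18
t_q=17/2 → seg 3, τ=3/2; S=2+37/18·τ+-5/12·τ²+5/72·τ³=841/192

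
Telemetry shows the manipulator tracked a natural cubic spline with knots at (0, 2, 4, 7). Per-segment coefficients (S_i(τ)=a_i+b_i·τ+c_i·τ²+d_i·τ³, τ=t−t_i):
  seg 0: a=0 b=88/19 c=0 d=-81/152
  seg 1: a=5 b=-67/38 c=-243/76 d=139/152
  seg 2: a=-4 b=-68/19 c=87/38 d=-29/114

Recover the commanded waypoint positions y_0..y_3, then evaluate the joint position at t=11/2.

y_0 = S_0(0) = a_0 = 0
y_1 = S_1(0) = a_1 = 5
y_2 = S_2(0) = a_2 = -4
y_3 = S_2(3) = -1
t_q=11/2 is in segment 2 (τ=3/2); S_2(τ)=-1543/304

y_0=0 y_1=5 y_2=-4 y_3=-1
S(11/2) = -1543/304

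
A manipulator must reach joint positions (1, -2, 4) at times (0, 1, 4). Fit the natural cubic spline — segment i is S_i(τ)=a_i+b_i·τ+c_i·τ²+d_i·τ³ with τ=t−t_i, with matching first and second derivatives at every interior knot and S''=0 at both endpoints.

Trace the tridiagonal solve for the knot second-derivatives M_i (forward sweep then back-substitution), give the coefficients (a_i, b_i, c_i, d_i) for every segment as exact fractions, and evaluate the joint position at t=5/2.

  seg 0: a=1 b=-29/8 c=0 d=5/8
  seg 1: a=-2 b=-7/4 c=15/8 d=-5/24
S(5/2) = -71/64

Δ: Δ0=-3, Δ1=2
row 1: diag=8, rhs=30; c'=3/8, d'=15/4
back: M1=15/4
M: M0=0, M1=15/4, M2=0
seg 0: a=1, c=M0/2=0, d=(M1−M0)/(6·1)=5/8, b=Δ0−h0·(2M0+M1)/6=-29/8
seg 1: a=-2, c=M1/2=15/8, d=(M2−M1)/(6·3)=-5/24, b=Δ1−h1·(2M1+M2)/6=-7/4
t_q=5/2 → seg 1, τ=3/2; S=-2+-7/4·τ+15/8·τ²+-5/24·τ³=-71/64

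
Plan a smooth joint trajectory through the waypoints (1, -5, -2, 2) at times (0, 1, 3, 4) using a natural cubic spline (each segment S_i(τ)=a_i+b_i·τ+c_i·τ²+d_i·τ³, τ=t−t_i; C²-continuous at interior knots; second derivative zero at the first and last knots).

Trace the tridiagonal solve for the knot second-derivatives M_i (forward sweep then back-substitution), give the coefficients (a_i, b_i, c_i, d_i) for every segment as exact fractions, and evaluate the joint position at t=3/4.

Δ: Δ0=-6, Δ1=3/2, Δ2=4
row 1: diag=6, rhs=45; c'=1/3, d'=15/2
row 2: denom=6−2·1/3=16/3; d'=(15−2·15/2)/(16/3)=0
back: M2=0
back: M1=15/2−1/3·0=15/2
M: M0=0, M1=15/2, M2=0, M3=0
seg 0: a=1, c=M0/2=0, d=(M1−M0)/(6·1)=5/4, b=Δ0−h0·(2M0+M1)/6=-29/4
seg 1: a=-5, c=M1/2=15/4, d=(M2−M1)/(6·2)=-5/8, b=Δ1−h1·(2M1+M2)/6=-7/2
seg 2: a=-2, c=M2/2=0, d=(M3−M2)/(6·1)=0, b=Δ2−h2·(2M2+M3)/6=4
t_q=3/4 → seg 0, τ=3/4; S=1+-29/4·τ+0·τ²+5/4·τ³=-1001/256

  seg 0: a=1 b=-29/4 c=0 d=5/4
  seg 1: a=-5 b=-7/2 c=15/4 d=-5/8
  seg 2: a=-2 b=4 c=0 d=0
S(3/4) = -1001/256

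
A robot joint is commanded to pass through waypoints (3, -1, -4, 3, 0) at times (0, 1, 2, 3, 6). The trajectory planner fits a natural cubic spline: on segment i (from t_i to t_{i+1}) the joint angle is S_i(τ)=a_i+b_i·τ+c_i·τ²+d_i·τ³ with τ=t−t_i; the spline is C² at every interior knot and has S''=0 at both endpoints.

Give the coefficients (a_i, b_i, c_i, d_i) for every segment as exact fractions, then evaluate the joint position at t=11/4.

Δ: Δ0=-4, Δ1=-3, Δ2=7, Δ3=-1
row 1: diag=4, rhs=6; c'=1/4, d'=3/2
row 2: denom=4−1·1/4=15/4; d'=(60−1·3/2)/(15/4)=78/5
row 3: denom=8−1·4/15=116/15; d'=(-48−1·78/5)/(116/15)=-477/58
back: M3=-477/58
back: M2=78/5−4/15·-477/58=516/29
back: M1=3/2−1/4·516/29=-171/58
M: M0=0, M1=-171/58, M2=516/29, M3=-477/58, M4=0
seg 0: a=3, c=M0/2=0, d=(M1−M0)/(6·1)=-57/116, b=Δ0−h0·(2M0+M1)/6=-407/116
seg 1: a=-1, c=M1/2=-171/116, d=(M2−M1)/(6·1)=401/116, b=Δ1−h1·(2M1+M2)/6=-289/58
seg 2: a=-4, c=M2/2=258/29, d=(M3−M2)/(6·1)=-503/116, b=Δ2−h2·(2M2+M3)/6=283/116
seg 3: a=3, c=M3/2=-477/116, d=(M4−M3)/(6·3)=53/116, b=Δ3−h3·(2M3+M4)/6=419/58
t_q=11/4 → seg 2, τ=3/4; S=-4+283/116·τ+258/29·τ²+-503/116·τ³=7459/7424

  seg 0: a=3 b=-407/116 c=0 d=-57/116
  seg 1: a=-1 b=-289/58 c=-171/116 d=401/116
  seg 2: a=-4 b=283/116 c=258/29 d=-503/116
  seg 3: a=3 b=419/58 c=-477/116 d=53/116
S(11/4) = 7459/7424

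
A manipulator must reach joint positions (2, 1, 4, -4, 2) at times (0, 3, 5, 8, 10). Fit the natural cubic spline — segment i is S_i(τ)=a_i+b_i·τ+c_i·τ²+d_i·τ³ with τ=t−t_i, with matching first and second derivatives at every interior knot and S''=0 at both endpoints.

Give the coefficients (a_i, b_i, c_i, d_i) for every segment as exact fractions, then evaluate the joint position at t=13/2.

Δ: Δ0=-1/3, Δ1=3/2, Δ2=-8/3, Δ3=3
row 1: diag=10, rhs=11; c'=1/5, d'=11/10
row 2: denom=10−2·1/5=48/5; d'=(-25−2·11/10)/(48/5)=-17/6
row 3: denom=10−3·5/16=145/16; d'=(34−3·-17/6)/(145/16)=136/29
back: M3=136/29
back: M2=-17/6−5/16·136/29=-374/87
back: M1=11/10−1/5·-374/87=341/174
M: M0=0, M1=341/174, M2=-374/87, M3=136/29, M4=0
seg 0: a=2, c=M0/2=0, d=(M1−M0)/(6·3)=341/3132, b=Δ0−h0·(2M0+M1)/6=-457/348
seg 1: a=1, c=M1/2=341/348, d=(M2−M1)/(6·2)=-121/232, b=Δ1−h1·(2M1+M2)/6=283/174
seg 2: a=4, c=M2/2=-187/87, d=(M3−M2)/(6·3)=391/783, b=Δ2−h2·(2M2+M3)/6=-62/87
seg 3: a=-4, c=M3/2=68/29, d=(M4−M3)/(6·2)=-34/87, b=Δ3−h3·(2M3+M4)/6=-11/87
t_q=13/2 → seg 2, τ=3/2; S=4+-62/87·τ+-187/87·τ²+391/783·τ³=-51/232

  seg 0: a=2 b=-457/348 c=0 d=341/3132
  seg 1: a=1 b=283/174 c=341/348 d=-121/232
  seg 2: a=4 b=-62/87 c=-187/87 d=391/783
  seg 3: a=-4 b=-11/87 c=68/29 d=-34/87
S(13/2) = -51/232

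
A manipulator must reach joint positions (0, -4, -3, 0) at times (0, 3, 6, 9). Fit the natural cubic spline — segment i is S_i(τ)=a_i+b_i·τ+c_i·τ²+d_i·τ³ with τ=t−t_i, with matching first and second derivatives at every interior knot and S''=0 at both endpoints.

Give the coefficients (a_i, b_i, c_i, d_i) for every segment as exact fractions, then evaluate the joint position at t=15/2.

Δ: Δ0=-4/3, Δ1=1/3, Δ2=1
row 1: diag=12, rhs=10; c'=1/4, d'=5/6
row 2: denom=12−3·1/4=45/4; d'=(4−3·5/6)/(45/4)=2/15
back: M2=2/15
back: M1=5/6−1/4·2/15=4/5
M: M0=0, M1=4/5, M2=2/15, M3=0
seg 0: a=0, c=M0/2=0, d=(M1−M0)/(6·3)=2/45, b=Δ0−h0·(2M0+M1)/6=-26/15
seg 1: a=-4, c=M1/2=2/5, d=(M2−M1)/(6·3)=-1/27, b=Δ1−h1·(2M1+M2)/6=-8/15
seg 2: a=-3, c=M2/2=1/15, d=(M3−M2)/(6·3)=-1/135, b=Δ2−h2·(2M2+M3)/6=13/15
t_q=15/2 → seg 2, τ=3/2; S=-3+13/15·τ+1/15·τ²+-1/135·τ³=-63/40

  seg 0: a=0 b=-26/15 c=0 d=2/45
  seg 1: a=-4 b=-8/15 c=2/5 d=-1/27
  seg 2: a=-3 b=13/15 c=1/15 d=-1/135
S(15/2) = -63/40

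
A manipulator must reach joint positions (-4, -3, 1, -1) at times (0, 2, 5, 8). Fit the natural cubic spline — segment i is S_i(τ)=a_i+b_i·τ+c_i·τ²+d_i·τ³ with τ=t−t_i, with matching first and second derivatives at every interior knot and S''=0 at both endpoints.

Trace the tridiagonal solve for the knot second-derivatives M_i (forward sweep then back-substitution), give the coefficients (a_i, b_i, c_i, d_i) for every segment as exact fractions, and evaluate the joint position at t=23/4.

  seg 0: a=-4 b=47/222 c=0 d=8/111
  seg 1: a=-3 b=239/222 c=16/37 d=-77/666
  seg 2: a=1 b=61/111 c=-45/74 d=5/74
S(23/4) = 5203/4736

Δ: Δ0=1/2, Δ1=4/3, Δ2=-2/3
row 1: diag=10, rhs=5; c'=3/10, d'=1/2
row 2: denom=12−3·3/10=111/10; d'=(-12−3·1/2)/(111/10)=-45/37
back: M2=-45/37
back: M1=1/2−3/10·-45/37=32/37
M: M0=0, M1=32/37, M2=-45/37, M3=0
seg 0: a=-4, c=M0/2=0, d=(M1−M0)/(6·2)=8/111, b=Δ0−h0·(2M0+M1)/6=47/222
seg 1: a=-3, c=M1/2=16/37, d=(M2−M1)/(6·3)=-77/666, b=Δ1−h1·(2M1+M2)/6=239/222
seg 2: a=1, c=M2/2=-45/74, d=(M3−M2)/(6·3)=5/74, b=Δ2−h2·(2M2+M3)/6=61/111
t_q=23/4 → seg 2, τ=3/4; S=1+61/111·τ+-45/74·τ²+5/74·τ³=5203/4736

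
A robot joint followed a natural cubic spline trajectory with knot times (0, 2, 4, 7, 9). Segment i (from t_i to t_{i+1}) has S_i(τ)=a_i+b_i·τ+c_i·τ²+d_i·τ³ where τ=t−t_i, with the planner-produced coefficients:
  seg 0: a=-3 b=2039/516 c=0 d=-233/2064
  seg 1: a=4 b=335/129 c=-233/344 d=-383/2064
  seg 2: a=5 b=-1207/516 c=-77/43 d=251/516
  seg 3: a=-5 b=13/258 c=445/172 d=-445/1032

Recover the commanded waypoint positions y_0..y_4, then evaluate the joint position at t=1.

y_0 = S_0(0) = a_0 = -3
y_1 = S_1(0) = a_1 = 4
y_2 = S_2(0) = a_2 = 5
y_3 = S_3(0) = a_3 = -5
y_4 = S_3(2) = 2
t_q=1 is in segment 0 (τ=1); S_0(τ)=577/688

y_0=-3 y_1=4 y_2=5 y_3=-5 y_4=2
S(1) = 577/688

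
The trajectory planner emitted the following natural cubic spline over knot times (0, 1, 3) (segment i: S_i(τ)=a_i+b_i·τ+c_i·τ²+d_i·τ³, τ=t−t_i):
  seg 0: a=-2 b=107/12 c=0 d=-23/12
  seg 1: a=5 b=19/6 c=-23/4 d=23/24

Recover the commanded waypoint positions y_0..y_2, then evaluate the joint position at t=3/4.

y_0=-2 y_1=5 y_2=-4
S(3/4) = 993/256

y_0 = S_0(0) = a_0 = -2
y_1 = S_1(0) = a_1 = 5
y_2 = S_1(2) = -4
t_q=3/4 is in segment 0 (τ=3/4); S_0(τ)=993/256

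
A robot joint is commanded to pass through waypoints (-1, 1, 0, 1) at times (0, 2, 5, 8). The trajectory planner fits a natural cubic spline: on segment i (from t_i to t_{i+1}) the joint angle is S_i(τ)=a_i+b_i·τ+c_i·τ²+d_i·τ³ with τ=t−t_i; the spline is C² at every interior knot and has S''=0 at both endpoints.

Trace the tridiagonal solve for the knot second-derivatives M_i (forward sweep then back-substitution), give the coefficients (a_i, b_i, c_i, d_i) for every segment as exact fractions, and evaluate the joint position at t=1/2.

  seg 0: a=-1 b=49/37 c=0 d=-3/37
  seg 1: a=1 b=13/37 c=-18/37 d=86/999
  seg 2: a=0 b=-9/37 c=32/111 d=-32/999
S(1/2) = -103/296

Δ: Δ0=1, Δ1=-1/3, Δ2=1/3
row 1: diag=10, rhs=-8; c'=3/10, d'=-4/5
row 2: denom=12−3·3/10=111/10; d'=(4−3·-4/5)/(111/10)=64/111
back: M2=64/111
back: M1=-4/5−3/10·64/111=-36/37
M: M0=0, M1=-36/37, M2=64/111, M3=0
seg 0: a=-1, c=M0/2=0, d=(M1−M0)/(6·2)=-3/37, b=Δ0−h0·(2M0+M1)/6=49/37
seg 1: a=1, c=M1/2=-18/37, d=(M2−M1)/(6·3)=86/999, b=Δ1−h1·(2M1+M2)/6=13/37
seg 2: a=0, c=M2/2=32/111, d=(M3−M2)/(6·3)=-32/999, b=Δ2−h2·(2M2+M3)/6=-9/37
t_q=1/2 → seg 0, τ=1/2; S=-1+49/37·τ+0·τ²+-3/37·τ³=-103/296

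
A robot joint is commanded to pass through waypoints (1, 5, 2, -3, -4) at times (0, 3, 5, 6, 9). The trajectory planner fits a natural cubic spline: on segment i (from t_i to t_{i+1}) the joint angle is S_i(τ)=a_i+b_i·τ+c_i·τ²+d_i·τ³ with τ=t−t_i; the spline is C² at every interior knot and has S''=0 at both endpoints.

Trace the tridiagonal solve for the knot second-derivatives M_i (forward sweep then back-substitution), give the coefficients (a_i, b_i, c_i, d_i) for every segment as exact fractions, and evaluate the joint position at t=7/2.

  seg 0: a=1 b=525/292 c=0 d=-407/7884
  seg 1: a=5 b=59/146 c=-407/876 d=-427/1752
  seg 2: a=2 b=-959/219 c=-422/219 d=286/219
  seg 3: a=-3 b=-315/73 c=436/219 d=-436/1971
S(7/2) = 23619/4672

Δ: Δ0=4/3, Δ1=-3/2, Δ2=-5, Δ3=-1/3
row 1: diag=10, rhs=-17; c'=1/5, d'=-17/10
row 2: denom=6−2·1/5=28/5; d'=(-21−2·-17/10)/(28/5)=-22/7
row 3: denom=8−1·5/28=219/28; d'=(28−1·-22/7)/(219/28)=872/219
back: M3=872/219
back: M2=-22/7−5/28·872/219=-844/219
back: M1=-17/10−1/5·-844/219=-407/438
M: M0=0, M1=-407/438, M2=-844/219, M3=872/219, M4=0
seg 0: a=1, c=M0/2=0, d=(M1−M0)/(6·3)=-407/7884, b=Δ0−h0·(2M0+M1)/6=525/292
seg 1: a=5, c=M1/2=-407/876, d=(M2−M1)/(6·2)=-427/1752, b=Δ1−h1·(2M1+M2)/6=59/146
seg 2: a=2, c=M2/2=-422/219, d=(M3−M2)/(6·1)=286/219, b=Δ2−h2·(2M2+M3)/6=-959/219
seg 3: a=-3, c=M3/2=436/219, d=(M4−M3)/(6·3)=-436/1971, b=Δ3−h3·(2M3+M4)/6=-315/73
t_q=7/2 → seg 1, τ=1/2; S=5+59/146·τ+-407/876·τ²+-427/1752·τ³=23619/4672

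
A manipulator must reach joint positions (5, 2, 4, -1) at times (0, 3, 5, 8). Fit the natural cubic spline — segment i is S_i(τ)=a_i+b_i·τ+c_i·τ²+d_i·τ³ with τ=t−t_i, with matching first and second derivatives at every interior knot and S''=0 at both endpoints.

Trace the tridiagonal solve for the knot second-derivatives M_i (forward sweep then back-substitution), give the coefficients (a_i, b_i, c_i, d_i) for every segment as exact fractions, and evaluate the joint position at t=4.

Δ: Δ0=-1, Δ1=1, Δ2=-5/3
row 1: diag=10, rhs=12; c'=1/5, d'=6/5
row 2: denom=10−2·1/5=48/5; d'=(-16−2·6/5)/(48/5)=-23/12
back: M2=-23/12
back: M1=6/5−1/5·-23/12=19/12
M: M0=0, M1=19/12, M2=-23/12, M3=0
seg 0: a=5, c=M0/2=0, d=(M1−M0)/(6·3)=19/216, b=Δ0−h0·(2M0+M1)/6=-43/24
seg 1: a=2, c=M1/2=19/24, d=(M2−M1)/(6·2)=-7/24, b=Δ1−h1·(2M1+M2)/6=7/12
seg 2: a=4, c=M2/2=-23/24, d=(M3−M2)/(6·3)=23/216, b=Δ2−h2·(2M2+M3)/6=1/4
t_q=4 → seg 1, τ=1; S=2+7/12·τ+19/24·τ²+-7/24·τ³=37/12

  seg 0: a=5 b=-43/24 c=0 d=19/216
  seg 1: a=2 b=7/12 c=19/24 d=-7/24
  seg 2: a=4 b=1/4 c=-23/24 d=23/216
S(4) = 37/12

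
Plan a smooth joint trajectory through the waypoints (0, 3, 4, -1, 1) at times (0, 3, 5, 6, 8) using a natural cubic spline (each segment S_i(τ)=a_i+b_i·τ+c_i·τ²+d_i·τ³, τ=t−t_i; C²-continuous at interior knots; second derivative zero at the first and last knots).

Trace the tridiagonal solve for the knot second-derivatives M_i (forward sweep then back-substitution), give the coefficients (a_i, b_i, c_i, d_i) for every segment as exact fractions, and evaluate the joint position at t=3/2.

Δ: Δ0=1, Δ1=1/2, Δ2=-5, Δ3=1
row 1: diag=10, rhs=-3; c'=1/5, d'=-3/10
row 2: denom=6−2·1/5=28/5; d'=(-33−2·-3/10)/(28/5)=-81/14
row 3: denom=6−1·5/28=163/28; d'=(36−1·-81/14)/(163/28)=1170/163
back: M3=1170/163
back: M2=-81/14−5/28·1170/163=-1152/163
back: M1=-3/10−1/5·-1152/163=363/326
M: M0=0, M1=363/326, M2=-1152/163, M3=1170/163, M4=0
seg 0: a=0, c=M0/2=0, d=(M1−M0)/(6·3)=121/1956, b=Δ0−h0·(2M0+M1)/6=289/652
seg 1: a=3, c=M1/2=363/652, d=(M2−M1)/(6·2)=-889/1304, b=Δ1−h1·(2M1+M2)/6=689/326
seg 2: a=4, c=M2/2=-576/163, d=(M3−M2)/(6·1)=387/163, b=Δ2−h2·(2M2+M3)/6=-626/163
seg 3: a=-1, c=M3/2=585/163, d=(M4−M3)/(6·2)=-195/326, b=Δ3−h3·(2M3+M4)/6=-617/163
t_q=3/2 → seg 0, τ=3/2; S=0+289/652·τ+0·τ²+121/1956·τ³=4557/5216

  seg 0: a=0 b=289/652 c=0 d=121/1956
  seg 1: a=3 b=689/326 c=363/652 d=-889/1304
  seg 2: a=4 b=-626/163 c=-576/163 d=387/163
  seg 3: a=-1 b=-617/163 c=585/163 d=-195/326
S(3/2) = 4557/5216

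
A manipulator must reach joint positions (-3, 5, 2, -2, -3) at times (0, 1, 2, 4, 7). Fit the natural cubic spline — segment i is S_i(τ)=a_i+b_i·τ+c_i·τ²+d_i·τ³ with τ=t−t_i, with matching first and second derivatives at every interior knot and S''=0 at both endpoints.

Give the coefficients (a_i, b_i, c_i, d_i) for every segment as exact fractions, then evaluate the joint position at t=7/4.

Δ: Δ0=8, Δ1=-3, Δ2=-2, Δ3=-1/3
row 1: diag=4, rhs=-66; c'=1/4, d'=-33/2
row 2: denom=6−1·1/4=23/4; d'=(6−1·-33/2)/(23/4)=90/23
row 3: denom=10−2·8/23=214/23; d'=(10−2·90/23)/(214/23)=25/107
back: M3=25/107
back: M2=90/23−8/23·25/107=410/107
back: M1=-33/2−1/4·410/107=-1868/107
M: M0=0, M1=-1868/107, M2=410/107, M3=25/107, M4=0
seg 0: a=-3, c=M0/2=0, d=(M1−M0)/(6·1)=-934/321, b=Δ0−h0·(2M0+M1)/6=3502/321
seg 1: a=5, c=M1/2=-934/107, d=(M2−M1)/(6·1)=1139/321, b=Δ1−h1·(2M1+M2)/6=700/321
seg 2: a=2, c=M2/2=205/107, d=(M3−M2)/(6·2)=-385/1284, b=Δ2−h2·(2M2+M3)/6=-1487/321
seg 3: a=-2, c=M3/2=25/214, d=(M4−M3)/(6·3)=-25/1926, b=Δ3−h3·(2M3+M4)/6=-182/321
t_q=7/4 → seg 1, τ=3/4; S=5+700/321·τ+-934/107·τ²+1139/321·τ³=22067/6848

  seg 0: a=-3 b=3502/321 c=0 d=-934/321
  seg 1: a=5 b=700/321 c=-934/107 d=1139/321
  seg 2: a=2 b=-1487/321 c=205/107 d=-385/1284
  seg 3: a=-2 b=-182/321 c=25/214 d=-25/1926
S(7/4) = 22067/6848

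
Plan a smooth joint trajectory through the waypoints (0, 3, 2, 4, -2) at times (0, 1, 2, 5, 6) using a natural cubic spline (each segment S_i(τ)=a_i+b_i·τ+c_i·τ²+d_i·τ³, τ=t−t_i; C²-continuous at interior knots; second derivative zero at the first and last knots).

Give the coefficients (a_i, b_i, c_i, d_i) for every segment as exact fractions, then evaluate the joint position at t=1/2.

Δ: Δ0=3, Δ1=-1, Δ2=2/3, Δ3=-6
row 1: diag=4, rhs=-24; c'=1/4, d'=-6
row 2: denom=8−1·1/4=31/4; d'=(10−1·-6)/(31/4)=64/31
row 3: denom=8−3·12/31=212/31; d'=(-40−3·64/31)/(212/31)=-358/53
back: M3=-358/53
back: M2=64/31−12/31·-358/53=248/53
back: M1=-6−1/4·248/53=-380/53
M: M0=0, M1=-380/53, M2=248/53, M3=-358/53, M4=0
seg 0: a=0, c=M0/2=0, d=(M1−M0)/(6·1)=-190/159, b=Δ0−h0·(2M0+M1)/6=667/159
seg 1: a=3, c=M1/2=-190/53, d=(M2−M1)/(6·1)=314/159, b=Δ1−h1·(2M1+M2)/6=97/159
seg 2: a=2, c=M2/2=124/53, d=(M3−M2)/(6·3)=-101/159, b=Δ2−h2·(2M2+M3)/6=-101/159
seg 3: a=4, c=M3/2=-179/53, d=(M4−M3)/(6·1)=179/159, b=Δ3−h3·(2M3+M4)/6=-596/159
t_q=1/2 → seg 0, τ=1/2; S=0+667/159·τ+0·τ²+-190/159·τ³=413/212

  seg 0: a=0 b=667/159 c=0 d=-190/159
  seg 1: a=3 b=97/159 c=-190/53 d=314/159
  seg 2: a=2 b=-101/159 c=124/53 d=-101/159
  seg 3: a=4 b=-596/159 c=-179/53 d=179/159
S(1/2) = 413/212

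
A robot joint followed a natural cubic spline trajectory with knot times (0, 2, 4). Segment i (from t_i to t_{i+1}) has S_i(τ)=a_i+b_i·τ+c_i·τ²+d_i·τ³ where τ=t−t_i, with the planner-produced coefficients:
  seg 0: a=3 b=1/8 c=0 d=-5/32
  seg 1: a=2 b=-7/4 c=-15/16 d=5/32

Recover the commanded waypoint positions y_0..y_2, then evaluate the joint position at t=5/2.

y_0 = S_0(0) = a_0 = 3
y_1 = S_1(0) = a_1 = 2
y_2 = S_1(2) = -4
t_q=5/2 is in segment 1 (τ=1/2); S_1(τ)=233/256

y_0=3 y_1=2 y_2=-4
S(5/2) = 233/256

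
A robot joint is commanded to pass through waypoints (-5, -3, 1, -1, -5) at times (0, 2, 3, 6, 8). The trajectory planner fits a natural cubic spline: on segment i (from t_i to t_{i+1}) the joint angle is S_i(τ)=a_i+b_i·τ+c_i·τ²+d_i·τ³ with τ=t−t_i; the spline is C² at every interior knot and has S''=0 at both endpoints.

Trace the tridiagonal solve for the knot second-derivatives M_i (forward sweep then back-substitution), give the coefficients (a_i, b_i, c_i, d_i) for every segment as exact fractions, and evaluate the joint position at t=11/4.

  seg 0: a=-5 b=-11/48 c=0 d=59/192
  seg 1: a=-3 b=83/24 c=59/32 d=-125/96
  seg 2: a=1 b=311/96 c=-33/16 d=73/288
  seg 3: a=-1 b=-55/24 c=7/32 d=-7/192
S(11/4) = 167/2048

Δ: Δ0=1, Δ1=4, Δ2=-2/3, Δ3=-2
row 1: diag=6, rhs=18; c'=1/6, d'=3
row 2: denom=8−1·1/6=47/6; d'=(-28−1·3)/(47/6)=-186/47
row 3: denom=10−3·18/47=416/47; d'=(-8−3·-186/47)/(416/47)=7/16
back: M3=7/16
back: M2=-186/47−18/47·7/16=-33/8
back: M1=3−1/6·-33/8=59/16
M: M0=0, M1=59/16, M2=-33/8, M3=7/16, M4=0
seg 0: a=-5, c=M0/2=0, d=(M1−M0)/(6·2)=59/192, b=Δ0−h0·(2M0+M1)/6=-11/48
seg 1: a=-3, c=M1/2=59/32, d=(M2−M1)/(6·1)=-125/96, b=Δ1−h1·(2M1+M2)/6=83/24
seg 2: a=1, c=M2/2=-33/16, d=(M3−M2)/(6·3)=73/288, b=Δ2−h2·(2M2+M3)/6=311/96
seg 3: a=-1, c=M3/2=7/32, d=(M4−M3)/(6·2)=-7/192, b=Δ3−h3·(2M3+M4)/6=-55/24
t_q=11/4 → seg 1, τ=3/4; S=-3+83/24·τ+59/32·τ²+-125/96·τ³=167/2048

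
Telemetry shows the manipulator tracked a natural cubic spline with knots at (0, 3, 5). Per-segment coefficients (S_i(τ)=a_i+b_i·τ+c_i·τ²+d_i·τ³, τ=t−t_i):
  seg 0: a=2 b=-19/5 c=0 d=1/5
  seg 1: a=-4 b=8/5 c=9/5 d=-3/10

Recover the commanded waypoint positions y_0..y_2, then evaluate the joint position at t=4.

y_0=2 y_1=-4 y_2=4
S(4) = -9/10

y_0 = S_0(0) = a_0 = 2
y_1 = S_1(0) = a_1 = -4
y_2 = S_1(2) = 4
t_q=4 is in segment 1 (τ=1); S_1(τ)=-9/10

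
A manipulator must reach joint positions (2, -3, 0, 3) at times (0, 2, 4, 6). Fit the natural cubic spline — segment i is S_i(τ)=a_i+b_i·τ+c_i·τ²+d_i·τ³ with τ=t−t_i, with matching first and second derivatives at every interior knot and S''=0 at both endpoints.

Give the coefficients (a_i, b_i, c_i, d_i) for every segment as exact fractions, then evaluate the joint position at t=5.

  seg 0: a=2 b=-107/30 c=0 d=4/15
  seg 1: a=-3 b=-11/30 c=8/5 d=-1/3
  seg 2: a=0 b=61/30 c=-2/5 d=1/15
S(5) = 17/10

Δ: Δ0=-5/2, Δ1=3/2, Δ2=3/2
row 1: diag=8, rhs=24; c'=1/4, d'=3
row 2: denom=8−2·1/4=15/2; d'=(0−2·3)/(15/2)=-4/5
back: M2=-4/5
back: M1=3−1/4·-4/5=16/5
M: M0=0, M1=16/5, M2=-4/5, M3=0
seg 0: a=2, c=M0/2=0, d=(M1−M0)/(6·2)=4/15, b=Δ0−h0·(2M0+M1)/6=-107/30
seg 1: a=-3, c=M1/2=8/5, d=(M2−M1)/(6·2)=-1/3, b=Δ1−h1·(2M1+M2)/6=-11/30
seg 2: a=0, c=M2/2=-2/5, d=(M3−M2)/(6·2)=1/15, b=Δ2−h2·(2M2+M3)/6=61/30
t_q=5 → seg 2, τ=1; S=0+61/30·τ+-2/5·τ²+1/15·τ³=17/10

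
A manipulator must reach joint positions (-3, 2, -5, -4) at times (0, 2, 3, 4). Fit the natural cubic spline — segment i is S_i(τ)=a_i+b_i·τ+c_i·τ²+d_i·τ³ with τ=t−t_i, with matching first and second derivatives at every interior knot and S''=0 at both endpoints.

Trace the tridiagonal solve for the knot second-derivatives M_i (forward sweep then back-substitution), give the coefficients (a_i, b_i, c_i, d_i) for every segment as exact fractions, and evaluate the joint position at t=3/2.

Δ: Δ0=5/2, Δ1=-7, Δ2=1
row 1: diag=6, rhs=-57; c'=1/6, d'=-19/2
row 2: denom=4−1·1/6=23/6; d'=(48−1·-19/2)/(23/6)=15
back: M2=15
back: M1=-19/2−1/6·15=-12
M: M0=0, M1=-12, M2=15, M3=0
seg 0: a=-3, c=M0/2=0, d=(M1−M0)/(6·2)=-1, b=Δ0−h0·(2M0+M1)/6=13/2
seg 1: a=2, c=M1/2=-6, d=(M2−M1)/(6·1)=9/2, b=Δ1−h1·(2M1+M2)/6=-11/2
seg 2: a=-5, c=M2/2=15/2, d=(M3−M2)/(6·1)=-5/2, b=Δ2−h2·(2M2+M3)/6=-4
t_q=3/2 → seg 0, τ=3/2; S=-3+13/2·τ+0·τ²+-1·τ³=27/8

  seg 0: a=-3 b=13/2 c=0 d=-1
  seg 1: a=2 b=-11/2 c=-6 d=9/2
  seg 2: a=-5 b=-4 c=15/2 d=-5/2
S(3/2) = 27/8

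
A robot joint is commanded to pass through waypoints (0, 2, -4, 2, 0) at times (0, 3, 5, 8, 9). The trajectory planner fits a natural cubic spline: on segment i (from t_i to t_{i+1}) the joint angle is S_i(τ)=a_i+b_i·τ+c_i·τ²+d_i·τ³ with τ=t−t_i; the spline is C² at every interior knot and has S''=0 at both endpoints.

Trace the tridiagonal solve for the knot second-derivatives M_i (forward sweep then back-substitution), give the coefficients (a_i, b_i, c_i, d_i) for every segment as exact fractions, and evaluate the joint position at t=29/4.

Δ: Δ0=2/3, Δ1=-3, Δ2=2, Δ3=-2
row 1: diag=10, rhs=-22; c'=1/5, d'=-11/5
row 2: denom=10−2·1/5=48/5; d'=(30−2·-11/5)/(48/5)=43/12
row 3: denom=8−3·5/16=113/16; d'=(-24−3·43/12)/(113/16)=-556/113
back: M3=-556/113
back: M2=43/12−5/16·-556/113=1736/339
back: M1=-11/5−1/5·1736/339=-1093/339
M: M0=0, M1=-1093/339, M2=1736/339, M3=-556/113, M4=0
seg 0: a=0, c=M0/2=0, d=(M1−M0)/(6·3)=-1093/6102, b=Δ0−h0·(2M0+M1)/6=515/226
seg 1: a=2, c=M1/2=-1093/678, d=(M2−M1)/(6·2)=943/1356, b=Δ1−h1·(2M1+M2)/6=-289/113
seg 2: a=-4, c=M2/2=868/339, d=(M3−M2)/(6·3)=-1702/3051, b=Δ2−h2·(2M2+M3)/6=-224/339
seg 3: a=2, c=M3/2=-278/113, d=(M4−M3)/(6·1)=278/339, b=Δ3−h3·(2M3+M4)/6=-122/339
t_q=29/4 → seg 2, τ=9/4; S=-4+-224/339·τ+868/339·τ²+-1702/3051·τ³=4055/3616

  seg 0: a=0 b=515/226 c=0 d=-1093/6102
  seg 1: a=2 b=-289/113 c=-1093/678 d=943/1356
  seg 2: a=-4 b=-224/339 c=868/339 d=-1702/3051
  seg 3: a=2 b=-122/339 c=-278/113 d=278/339
S(29/4) = 4055/3616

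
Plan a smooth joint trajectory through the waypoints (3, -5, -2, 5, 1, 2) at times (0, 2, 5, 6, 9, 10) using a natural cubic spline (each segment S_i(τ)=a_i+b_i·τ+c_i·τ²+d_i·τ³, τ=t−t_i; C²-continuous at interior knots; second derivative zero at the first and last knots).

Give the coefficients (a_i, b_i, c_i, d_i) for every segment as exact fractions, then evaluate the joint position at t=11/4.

Δ: Δ0=-4, Δ1=1, Δ2=7, Δ3=-4/3, Δ4=1
row 1: diag=10, rhs=30; c'=3/10, d'=3
row 2: denom=8−3·3/10=71/10; d'=(36−3·3)/(71/10)=270/71
row 3: denom=8−1·10/71=558/71; d'=(-50−1·270/71)/(558/71)=-1910/279
row 4: denom=8−3·71/186=425/62; d'=(14−3·-1910/279)/(425/62)=6424/1275
back: M4=6424/1275
back: M3=-1910/279−71/186·6424/1275=-33542/3825
back: M2=270/71−10/71·-33542/3825=3854/765
back: M1=3−3/10·3854/765=1898/1275
M: M0=0, M1=1898/1275, M2=3854/765, M3=-33542/3825, M4=6424/1275, M5=0
seg 0: a=3, c=M0/2=0, d=(M1−M0)/(6·2)=949/7650, b=Δ0−h0·(2M0+M1)/6=-17198/3825
seg 1: a=-5, c=M1/2=949/1275, d=(M2−M1)/(6·3)=6788/34425, b=Δ1−h1·(2M1+M2)/6=-11504/3825
seg 2: a=-2, c=M2/2=1927/765, d=(M3−M2)/(6·1)=-978/425, b=Δ2−h2·(2M2+M3)/6=1526/225
seg 3: a=5, c=M3/2=-16771/3825, d=(M4−M3)/(6·3)=26407/34425, b=Δ3−h3·(2M3+M4)/6=18806/3825
seg 4: a=1, c=M4/2=3212/1275, d=(M5−M4)/(6·1)=-3212/3825, b=Δ4−h4·(2M4+M5)/6=-2599/3825
t_q=11/4 → seg 1, τ=3/4; S=-5+-11504/3825·τ+949/1275·τ²+6788/34425·τ³=-22963/3400

  seg 0: a=3 b=-17198/3825 c=0 d=949/7650
  seg 1: a=-5 b=-11504/3825 c=949/1275 d=6788/34425
  seg 2: a=-2 b=1526/225 c=1927/765 d=-978/425
  seg 3: a=5 b=18806/3825 c=-16771/3825 d=26407/34425
  seg 4: a=1 b=-2599/3825 c=3212/1275 d=-3212/3825
S(11/4) = -22963/3400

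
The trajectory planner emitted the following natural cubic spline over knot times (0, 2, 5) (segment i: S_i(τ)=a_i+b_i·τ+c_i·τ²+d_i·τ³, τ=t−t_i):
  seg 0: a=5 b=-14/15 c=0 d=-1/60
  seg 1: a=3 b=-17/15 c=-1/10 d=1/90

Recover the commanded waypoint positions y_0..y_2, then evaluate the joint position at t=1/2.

y_0=5 y_1=3 y_2=-1
S(1/2) = 145/32

y_0 = S_0(0) = a_0 = 5
y_1 = S_1(0) = a_1 = 3
y_2 = S_1(3) = -1
t_q=1/2 is in segment 0 (τ=1/2); S_0(τ)=145/32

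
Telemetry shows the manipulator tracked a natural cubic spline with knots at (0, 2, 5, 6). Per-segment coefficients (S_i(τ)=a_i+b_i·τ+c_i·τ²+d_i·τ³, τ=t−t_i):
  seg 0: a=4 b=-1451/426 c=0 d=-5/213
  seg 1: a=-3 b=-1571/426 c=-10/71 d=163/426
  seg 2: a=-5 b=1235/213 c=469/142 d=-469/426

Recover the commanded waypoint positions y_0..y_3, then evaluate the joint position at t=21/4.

y_0 = S_0(0) = a_0 = 4
y_1 = S_1(0) = a_1 = -3
y_2 = S_2(0) = a_2 = -5
y_3 = S_2(1) = 3
t_q=21/4 is in segment 2 (τ=1/4); S_2(τ)=-30547/9088

y_0=4 y_1=-3 y_2=-5 y_3=3
S(21/4) = -30547/9088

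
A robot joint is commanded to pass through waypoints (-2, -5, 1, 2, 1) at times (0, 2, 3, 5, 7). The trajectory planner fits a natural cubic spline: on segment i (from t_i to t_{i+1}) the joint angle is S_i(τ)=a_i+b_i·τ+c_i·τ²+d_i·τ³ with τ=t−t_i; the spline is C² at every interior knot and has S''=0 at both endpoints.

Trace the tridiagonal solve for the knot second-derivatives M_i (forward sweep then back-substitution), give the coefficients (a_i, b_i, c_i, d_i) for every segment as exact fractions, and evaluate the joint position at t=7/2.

Δ: Δ0=-3/2, Δ1=6, Δ2=1/2, Δ3=-1/2
row 1: diag=6, rhs=45; c'=1/6, d'=15/2
row 2: denom=6−1·1/6=35/6; d'=(-33−1·15/2)/(35/6)=-243/35
row 3: denom=8−2·12/35=256/35; d'=(-6−2·-243/35)/(256/35)=69/64
back: M3=69/64
back: M2=-243/35−12/35·69/64=-117/16
back: M1=15/2−1/6·-117/16=279/32
M: M0=0, M1=279/32, M2=-117/16, M3=69/64, M4=0
seg 0: a=-2, c=M0/2=0, d=(M1−M0)/(6·2)=93/128, b=Δ0−h0·(2M0+M1)/6=-141/32
seg 1: a=-5, c=M1/2=279/64, d=(M2−M1)/(6·1)=-171/64, b=Δ1−h1·(2M1+M2)/6=69/16
seg 2: a=1, c=M2/2=-117/32, d=(M3−M2)/(6·2)=179/256, b=Δ2−h2·(2M2+M3)/6=321/64
seg 3: a=2, c=M3/2=69/128, d=(M4−M3)/(6·2)=-23/256, b=Δ3−h3·(2M3+M4)/6=-39/32
t_q=7/2 → seg 2, τ=1/2; S=1+321/64·τ+-117/32·τ²+179/256·τ³=5491/2048

  seg 0: a=-2 b=-141/32 c=0 d=93/128
  seg 1: a=-5 b=69/16 c=279/64 d=-171/64
  seg 2: a=1 b=321/64 c=-117/32 d=179/256
  seg 3: a=2 b=-39/32 c=69/128 d=-23/256
S(7/2) = 5491/2048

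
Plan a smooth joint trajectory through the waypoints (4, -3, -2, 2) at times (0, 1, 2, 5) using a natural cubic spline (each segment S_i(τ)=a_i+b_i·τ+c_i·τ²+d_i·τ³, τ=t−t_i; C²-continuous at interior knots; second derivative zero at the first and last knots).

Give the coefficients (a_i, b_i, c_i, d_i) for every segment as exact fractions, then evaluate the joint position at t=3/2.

  seg 0: a=4 b=-842/93 c=0 d=191/93
  seg 1: a=-3 b=-269/93 c=191/31 d=-211/93
  seg 2: a=-2 b=244/93 c=-20/31 d=20/279
S(3/2) = -791/248

Δ: Δ0=-7, Δ1=1, Δ2=4/3
row 1: diag=4, rhs=48; c'=1/4, d'=12
row 2: denom=8−1·1/4=31/4; d'=(2−1·12)/(31/4)=-40/31
back: M2=-40/31
back: M1=12−1/4·-40/31=382/31
M: M0=0, M1=382/31, M2=-40/31, M3=0
seg 0: a=4, c=M0/2=0, d=(M1−M0)/(6·1)=191/93, b=Δ0−h0·(2M0+M1)/6=-842/93
seg 1: a=-3, c=M1/2=191/31, d=(M2−M1)/(6·1)=-211/93, b=Δ1−h1·(2M1+M2)/6=-269/93
seg 2: a=-2, c=M2/2=-20/31, d=(M3−M2)/(6·3)=20/279, b=Δ2−h2·(2M2+M3)/6=244/93
t_q=3/2 → seg 1, τ=1/2; S=-3+-269/93·τ+191/31·τ²+-211/93·τ³=-791/248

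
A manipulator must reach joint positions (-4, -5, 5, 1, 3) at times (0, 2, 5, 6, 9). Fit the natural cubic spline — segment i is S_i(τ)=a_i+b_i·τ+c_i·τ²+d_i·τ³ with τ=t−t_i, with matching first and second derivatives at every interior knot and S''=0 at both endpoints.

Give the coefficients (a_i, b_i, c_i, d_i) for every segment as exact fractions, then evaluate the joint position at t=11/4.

Δ: Δ0=-1/2, Δ1=10/3, Δ2=-4, Δ3=2/3
row 1: diag=10, rhs=23; c'=3/10, d'=23/10
row 2: denom=8−3·3/10=71/10; d'=(-44−3·23/10)/(71/10)=-509/71
row 3: denom=8−1·10/71=558/71; d'=(28−1·-509/71)/(558/71)=2497/558
back: M3=2497/558
back: M2=-509/71−10/71·2497/558=-2176/279
back: M1=23/10−3/10·-2176/279=863/186
M: M0=0, M1=863/186, M2=-2176/279, M3=2497/558, M4=0
seg 0: a=-4, c=M0/2=0, d=(M1−M0)/(6·2)=863/2232, b=Δ0−h0·(2M0+M1)/6=-571/279
seg 1: a=-5, c=M1/2=863/372, d=(M2−M1)/(6·3)=-6941/10044, b=Δ1−h1·(2M1+M2)/6=1447/558
seg 2: a=5, c=M2/2=-1088/279, d=(M3−M2)/(6·1)=761/372, b=Δ2−h2·(2M2+M3)/6=-2395/1116
seg 3: a=1, c=M3/2=2497/1116, d=(M4−M3)/(6·3)=-2497/10044, b=Δ3−h3·(2M3+M4)/6=-2125/558
t_q=11/4 → seg 1, τ=3/4; S=-5+1447/558·τ+863/372·τ²+-6941/10044·τ³=-16203/7936

  seg 0: a=-4 b=-571/279 c=0 d=863/2232
  seg 1: a=-5 b=1447/558 c=863/372 d=-6941/10044
  seg 2: a=5 b=-2395/1116 c=-1088/279 d=761/372
  seg 3: a=1 b=-2125/558 c=2497/1116 d=-2497/10044
S(11/4) = -16203/7936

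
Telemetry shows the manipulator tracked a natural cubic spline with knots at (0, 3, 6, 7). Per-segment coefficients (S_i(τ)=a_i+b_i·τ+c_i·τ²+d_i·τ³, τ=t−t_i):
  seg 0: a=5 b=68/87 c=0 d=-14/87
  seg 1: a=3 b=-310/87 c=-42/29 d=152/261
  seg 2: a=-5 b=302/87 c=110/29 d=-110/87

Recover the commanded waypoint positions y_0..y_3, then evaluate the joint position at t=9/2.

y_0=5 y_1=3 y_2=-5 y_3=1
S(9/2) = -211/58

y_0 = S_0(0) = a_0 = 5
y_1 = S_1(0) = a_1 = 3
y_2 = S_2(0) = a_2 = -5
y_3 = S_2(1) = 1
t_q=9/2 is in segment 1 (τ=3/2); S_1(τ)=-211/58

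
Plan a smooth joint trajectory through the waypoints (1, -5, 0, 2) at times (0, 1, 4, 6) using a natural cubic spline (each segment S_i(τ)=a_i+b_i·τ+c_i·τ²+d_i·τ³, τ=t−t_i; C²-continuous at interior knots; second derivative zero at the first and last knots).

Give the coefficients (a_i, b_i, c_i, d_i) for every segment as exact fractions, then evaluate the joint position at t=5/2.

  seg 0: a=1 b=-1514/213 c=0 d=236/213
  seg 1: a=-5 b=-806/213 c=236/71 d=-107/213
  seg 2: a=0 b=553/213 c=-85/71 d=85/426
S(5/2) = -2779/568

Δ: Δ0=-6, Δ1=5/3, Δ2=1
row 1: diag=8, rhs=46; c'=3/8, d'=23/4
row 2: denom=10−3·3/8=71/8; d'=(-4−3·23/4)/(71/8)=-170/71
back: M2=-170/71
back: M1=23/4−3/8·-170/71=472/71
M: M0=0, M1=472/71, M2=-170/71, M3=0
seg 0: a=1, c=M0/2=0, d=(M1−M0)/(6·1)=236/213, b=Δ0−h0·(2M0+M1)/6=-1514/213
seg 1: a=-5, c=M1/2=236/71, d=(M2−M1)/(6·3)=-107/213, b=Δ1−h1·(2M1+M2)/6=-806/213
seg 2: a=0, c=M2/2=-85/71, d=(M3−M2)/(6·2)=85/426, b=Δ2−h2·(2M2+M3)/6=553/213
t_q=5/2 → seg 1, τ=3/2; S=-5+-806/213·τ+236/71·τ²+-107/213·τ³=-2779/568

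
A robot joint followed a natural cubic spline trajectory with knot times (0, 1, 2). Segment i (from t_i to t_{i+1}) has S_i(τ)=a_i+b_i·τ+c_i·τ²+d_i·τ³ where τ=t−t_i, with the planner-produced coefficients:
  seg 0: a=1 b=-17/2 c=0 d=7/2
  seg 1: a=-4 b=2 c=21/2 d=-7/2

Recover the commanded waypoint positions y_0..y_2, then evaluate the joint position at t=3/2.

y_0 = S_0(0) = a_0 = 1
y_1 = S_1(0) = a_1 = -4
y_2 = S_1(1) = 5
t_q=3/2 is in segment 1 (τ=1/2); S_1(τ)=-13/16

y_0=1 y_1=-4 y_2=5
S(3/2) = -13/16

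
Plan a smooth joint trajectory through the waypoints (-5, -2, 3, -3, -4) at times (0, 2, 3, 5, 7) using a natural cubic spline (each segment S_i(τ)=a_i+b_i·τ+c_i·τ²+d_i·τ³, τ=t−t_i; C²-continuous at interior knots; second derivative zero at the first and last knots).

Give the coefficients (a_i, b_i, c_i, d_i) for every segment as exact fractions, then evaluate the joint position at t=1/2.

Δ: Δ0=3/2, Δ1=5, Δ2=-3, Δ3=-1/2
row 1: diag=6, rhs=21; c'=1/6, d'=7/2
row 2: denom=6−1·1/6=35/6; d'=(-48−1·7/2)/(35/6)=-309/35
row 3: denom=8−2·12/35=256/35; d'=(15−2·-309/35)/(256/35)=1143/256
back: M3=1143/256
back: M2=-309/35−12/35·1143/256=-663/64
back: M1=7/2−1/6·-663/64=669/128
M: M0=0, M1=669/128, M2=-663/64, M3=1143/256, M4=0
seg 0: a=-5, c=M0/2=0, d=(M1−M0)/(6·2)=223/512, b=Δ0−h0·(2M0+M1)/6=-31/128
seg 1: a=-2, c=M1/2=669/256, d=(M2−M1)/(6·1)=-665/256, b=Δ1−h1·(2M1+M2)/6=319/64
seg 2: a=3, c=M2/2=-663/128, d=(M3−M2)/(6·2)=1265/1024, b=Δ2−h2·(2M2+M3)/6=619/256
seg 3: a=-3, c=M3/2=1143/512, d=(M4−M3)/(6·2)=-381/1024, b=Δ3−h3·(2M3+M4)/6=-445/128
t_q=1/2 → seg 0, τ=1/2; S=-5+-31/128·τ+0·τ²+223/512·τ³=-20753/4096

  seg 0: a=-5 b=-31/128 c=0 d=223/512
  seg 1: a=-2 b=319/64 c=669/256 d=-665/256
  seg 2: a=3 b=619/256 c=-663/128 d=1265/1024
  seg 3: a=-3 b=-445/128 c=1143/512 d=-381/1024
S(1/2) = -20753/4096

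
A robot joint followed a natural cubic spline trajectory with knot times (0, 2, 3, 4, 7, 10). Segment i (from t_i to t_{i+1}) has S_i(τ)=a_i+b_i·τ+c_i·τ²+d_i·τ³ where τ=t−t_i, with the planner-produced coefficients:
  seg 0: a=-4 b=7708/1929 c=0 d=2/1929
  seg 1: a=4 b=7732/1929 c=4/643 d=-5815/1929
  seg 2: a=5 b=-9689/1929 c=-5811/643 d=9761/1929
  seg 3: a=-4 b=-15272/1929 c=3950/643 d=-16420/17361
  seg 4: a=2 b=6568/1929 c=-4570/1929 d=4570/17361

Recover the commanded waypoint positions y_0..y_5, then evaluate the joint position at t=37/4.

y_0=-4 y_1=4 y_2=5 y_3=-4 y_4=2 y_5=-2
S(37/4) = 13699/20576

y_0 = S_0(0) = a_0 = -4
y_1 = S_1(0) = a_1 = 4
y_2 = S_2(0) = a_2 = 5
y_3 = S_3(0) = a_3 = -4
y_4 = S_4(0) = a_4 = 2
y_5 = S_4(3) = -2
t_q=37/4 is in segment 4 (τ=9/4); S_4(τ)=13699/20576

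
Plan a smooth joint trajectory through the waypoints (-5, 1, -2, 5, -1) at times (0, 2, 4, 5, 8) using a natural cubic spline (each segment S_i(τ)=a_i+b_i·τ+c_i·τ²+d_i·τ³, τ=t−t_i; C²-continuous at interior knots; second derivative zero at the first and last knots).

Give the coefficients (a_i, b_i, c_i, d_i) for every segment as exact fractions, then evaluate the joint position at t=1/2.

  seg 0: a=-5 b=41/8 c=0 d=-17/32
  seg 1: a=1 b=-5/4 c=-51/16 d=49/32
  seg 2: a=-2 b=35/8 c=6 d=-27/8
  seg 3: a=5 b=25/4 c=-33/8 d=11/24
S(1/2) = -641/256

Δ: Δ0=3, Δ1=-3/2, Δ2=7, Δ3=-2
row 1: diag=8, rhs=-27; c'=1/4, d'=-27/8
row 2: denom=6−2·1/4=11/2; d'=(51−2·-27/8)/(11/2)=21/2
row 3: denom=8−1·2/11=86/11; d'=(-54−1·21/2)/(86/11)=-33/4
back: M3=-33/4
back: M2=21/2−2/11·-33/4=12
back: M1=-27/8−1/4·12=-51/8
M: M0=0, M1=-51/8, M2=12, M3=-33/4, M4=0
seg 0: a=-5, c=M0/2=0, d=(M1−M0)/(6·2)=-17/32, b=Δ0−h0·(2M0+M1)/6=41/8
seg 1: a=1, c=M1/2=-51/16, d=(M2−M1)/(6·2)=49/32, b=Δ1−h1·(2M1+M2)/6=-5/4
seg 2: a=-2, c=M2/2=6, d=(M3−M2)/(6·1)=-27/8, b=Δ2−h2·(2M2+M3)/6=35/8
seg 3: a=5, c=M3/2=-33/8, d=(M4−M3)/(6·3)=11/24, b=Δ3−h3·(2M3+M4)/6=25/4
t_q=1/2 → seg 0, τ=1/2; S=-5+41/8·τ+0·τ²+-17/32·τ³=-641/256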